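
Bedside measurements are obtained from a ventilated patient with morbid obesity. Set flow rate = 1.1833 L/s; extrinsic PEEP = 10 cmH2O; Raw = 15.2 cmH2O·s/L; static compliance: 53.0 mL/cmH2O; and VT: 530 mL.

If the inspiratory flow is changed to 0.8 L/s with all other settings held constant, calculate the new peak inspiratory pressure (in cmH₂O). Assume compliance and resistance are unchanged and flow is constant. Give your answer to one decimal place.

32.2

PIP = Vt/C + R·V̇ + PEEP (constant-flow equation of motion).
Only the resistive term changes: ΔPIP = R × ΔV̇ = 15.2 × (0.8 − 1.1833) = 15.2 × -0.3833 = -5.826 cmH2O.
Original PIP = 530/53.0 + 15.2×1.1833 + 10 = 37.986 cmH2O; new PIP = 37.986 + (-5.826) = 32.16 cmH2O.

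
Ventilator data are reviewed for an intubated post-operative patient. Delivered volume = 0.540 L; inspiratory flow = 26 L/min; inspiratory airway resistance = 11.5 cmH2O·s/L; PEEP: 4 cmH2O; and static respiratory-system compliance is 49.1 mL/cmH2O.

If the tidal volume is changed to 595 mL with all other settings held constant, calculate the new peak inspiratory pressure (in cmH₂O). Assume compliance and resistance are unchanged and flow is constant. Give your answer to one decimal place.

21.1

Flow: 26 L/min ÷ 60 = 0.4333 L/s.
PIP = Vt/C + R·V̇ + PEEP (constant-flow equation of motion).
Only the elastic term changes: ΔPIP = ΔVt / C = (595 − 540) / 49.1 = 1.12 cmH2O.
Original PIP = 540/49.1 + 11.5×0.4333 + 4 = 19.981 cmH2O; new PIP = 19.981 + (1.12) = 21.101 cmH2O.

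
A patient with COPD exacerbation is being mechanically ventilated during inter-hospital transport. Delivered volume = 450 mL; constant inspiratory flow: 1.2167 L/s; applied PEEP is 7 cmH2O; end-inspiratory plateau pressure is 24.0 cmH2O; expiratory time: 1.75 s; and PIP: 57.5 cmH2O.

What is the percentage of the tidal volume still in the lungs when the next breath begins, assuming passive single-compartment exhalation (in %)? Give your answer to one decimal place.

R = (PIP − Pplat)/V̇ = (57.5 − 24.0) / 1.2167 = 33.5/1.2167 = 27.533 cmH2O·s/L.
C = Vt/(Pplat − PEEP) = 450.0 / (24.0 − 7) = 450.0/17.0 = 26.471 mL/cmH2O.
τ = R × C = 27.533 × 0.02647 L/cmH2O = 0.7288 s.
Fraction remaining at end-expiration = e^(−Te/τ) = e^(−1.75/0.7288) = 0.09061 → 9.061%.

9.1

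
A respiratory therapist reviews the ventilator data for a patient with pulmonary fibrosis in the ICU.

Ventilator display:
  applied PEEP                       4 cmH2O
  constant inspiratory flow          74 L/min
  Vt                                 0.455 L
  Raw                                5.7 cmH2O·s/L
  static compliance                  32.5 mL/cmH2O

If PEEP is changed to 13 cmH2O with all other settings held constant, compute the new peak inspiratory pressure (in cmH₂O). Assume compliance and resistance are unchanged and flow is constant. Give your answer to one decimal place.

Flow: 74 L/min ÷ 60 = 1.2333 L/s.
PIP = Vt/C + R·V̇ + PEEP (constant-flow equation of motion).
Only the baseline term changes: ΔPIP = ΔPEEP = 13 − 4 = 9.0 cmH2O.
Original PIP = 455/32.5 + 5.7×1.2333 + 4 = 25.03 cmH2O; new PIP = 25.03 + (9.0) = 34.03 cmH2O.

34.0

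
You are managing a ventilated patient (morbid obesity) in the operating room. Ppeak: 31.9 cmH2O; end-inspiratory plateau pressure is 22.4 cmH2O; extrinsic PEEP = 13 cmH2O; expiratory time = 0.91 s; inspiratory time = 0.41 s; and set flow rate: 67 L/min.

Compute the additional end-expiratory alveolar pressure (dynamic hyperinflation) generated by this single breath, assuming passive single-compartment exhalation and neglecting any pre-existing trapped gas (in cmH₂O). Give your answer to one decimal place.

1.0

Flow: 67 L/min ÷ 60 = 1.1167 L/s.
Vt = flow × Ti = 1.1167 L/s × 0.41 s × 1000 mL/L = 457.85 mL.
R = (PIP − Pplat)/V̇ = (31.9 − 22.4) / 1.1167 = 9.5/1.1167 = 8.507 cmH2O·s/L.
C = Vt/(Pplat − PEEP) = 457.85 / (22.4 − 13) = 457.85/9.4 = 48.707 mL/cmH2O.
τ = R × C = 8.507 × 0.04871 L/cmH2O = 0.4144 s.
Fraction remaining = e^(−Te/τ) = e^(−0.91/0.4144) = 0.1113; trapped volume = 457.85 × 0.1113 = 50.959 mL.
Additional alveolar pressure from trapping ≈ V_trapped / C = 50.959 / 48.707 = 1.046 cmH2O.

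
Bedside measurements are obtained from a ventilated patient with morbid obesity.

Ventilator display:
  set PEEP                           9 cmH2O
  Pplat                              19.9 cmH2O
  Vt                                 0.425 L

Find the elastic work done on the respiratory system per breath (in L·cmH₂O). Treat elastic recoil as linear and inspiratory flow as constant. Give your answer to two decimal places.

Elastic work ≈ ½ × (Pplat − PEEP) × Vt = 0.5 × (19.9 − 9) × 0.425 L = 0.5 × 10.9 × 0.425 = 2.316 L·cmH2O.

2.32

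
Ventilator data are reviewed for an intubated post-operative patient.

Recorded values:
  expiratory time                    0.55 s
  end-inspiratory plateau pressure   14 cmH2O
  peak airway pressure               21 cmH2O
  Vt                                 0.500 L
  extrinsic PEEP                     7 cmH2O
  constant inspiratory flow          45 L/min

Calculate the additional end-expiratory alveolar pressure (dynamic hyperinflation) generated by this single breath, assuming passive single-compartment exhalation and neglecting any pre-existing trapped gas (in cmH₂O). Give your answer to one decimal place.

Flow: 45 L/min ÷ 60 = 0.75 L/s.
R = (PIP − Pplat)/V̇ = (21 − 14) / 0.75 = 7.0/0.75 = 9.333 cmH2O·s/L.
C = Vt/(Pplat − PEEP) = 500.0 / (14 − 7) = 500.0/7.0 = 71.429 mL/cmH2O.
τ = R × C = 9.333 × 0.07143 L/cmH2O = 0.6667 s.
Fraction remaining = e^(−Te/τ) = e^(−0.55/0.6667) = 0.4383; trapped volume = 500.0 × 0.4383 = 219.15 mL.
Additional alveolar pressure from trapping ≈ V_trapped / C = 219.15 / 71.429 = 3.068 cmH2O.

3.1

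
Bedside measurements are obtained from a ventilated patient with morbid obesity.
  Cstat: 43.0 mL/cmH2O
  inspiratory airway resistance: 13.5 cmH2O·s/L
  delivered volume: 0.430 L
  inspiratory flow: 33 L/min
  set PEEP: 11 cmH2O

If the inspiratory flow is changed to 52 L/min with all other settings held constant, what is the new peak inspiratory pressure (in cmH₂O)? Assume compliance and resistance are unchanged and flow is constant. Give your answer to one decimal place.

Flow: 33 L/min ÷ 60 = 0.55 L/s.
New flow: 52 L/min ÷ 60 = 0.8667 L/s.
PIP = Vt/C + R·V̇ + PEEP (constant-flow equation of motion).
Only the resistive term changes: ΔPIP = R × ΔV̇ = 13.5 × (0.8667 − 0.55) = 13.5 × 0.3167 = 4.275 cmH2O.
Original PIP = 430/43.0 + 13.5×0.55 + 11 = 28.425 cmH2O; new PIP = 28.425 + (4.275) = 32.7 cmH2O.

32.7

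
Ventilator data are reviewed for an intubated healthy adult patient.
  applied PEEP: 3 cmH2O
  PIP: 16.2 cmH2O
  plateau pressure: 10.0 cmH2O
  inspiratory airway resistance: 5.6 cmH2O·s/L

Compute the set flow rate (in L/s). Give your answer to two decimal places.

flow = (PIP − Pplat) / Raw = 6.2 / 5.6 = 1.107 L/s.

1.11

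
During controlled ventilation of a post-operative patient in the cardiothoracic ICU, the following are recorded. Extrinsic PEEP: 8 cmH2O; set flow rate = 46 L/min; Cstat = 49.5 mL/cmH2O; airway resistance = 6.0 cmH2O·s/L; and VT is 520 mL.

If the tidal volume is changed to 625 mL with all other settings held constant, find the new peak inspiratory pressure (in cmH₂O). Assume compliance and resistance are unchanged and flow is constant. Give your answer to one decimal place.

25.2

Flow: 46 L/min ÷ 60 = 0.7667 L/s.
PIP = Vt/C + R·V̇ + PEEP (constant-flow equation of motion).
Only the elastic term changes: ΔPIP = ΔVt / C = (625 − 520) / 49.5 = 2.121 cmH2O.
Original PIP = 520/49.5 + 6.0×0.7667 + 8 = 23.105 cmH2O; new PIP = 23.105 + (2.121) = 25.226 cmH2O.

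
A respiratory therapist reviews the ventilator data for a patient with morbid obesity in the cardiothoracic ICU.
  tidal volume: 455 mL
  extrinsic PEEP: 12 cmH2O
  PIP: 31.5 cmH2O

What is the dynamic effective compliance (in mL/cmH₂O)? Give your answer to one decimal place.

Dynamic compliance = Vt / (PIP − PEEP) = 455 / (31.5 − 12) = 455 / 19.5 = 23.333 mL/cmH2O.

23.3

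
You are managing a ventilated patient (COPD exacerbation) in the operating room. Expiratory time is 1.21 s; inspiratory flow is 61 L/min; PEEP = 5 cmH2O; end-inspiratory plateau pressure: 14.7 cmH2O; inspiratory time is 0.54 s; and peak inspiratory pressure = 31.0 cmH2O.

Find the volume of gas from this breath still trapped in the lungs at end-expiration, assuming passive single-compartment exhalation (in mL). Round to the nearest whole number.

Flow: 61 L/min ÷ 60 = 1.0167 L/s.
Vt = flow × Ti = 1.0167 L/s × 0.54 s × 1000 mL/L = 549.02 mL.
R = (PIP − Pplat)/V̇ = (31.0 − 14.7) / 1.0167 = 16.3/1.0167 = 16.032 cmH2O·s/L.
C = Vt/(Pplat − PEEP) = 549.02 / (14.7 − 5) = 549.02/9.7 = 56.6 mL/cmH2O.
τ = R × C = 16.032 × 0.0566 L/cmH2O = 0.9074 s.
Fraction remaining = e^(−Te/τ) = e^(−1.21/0.9074) = 0.2636.
Trapped volume = 549.02 × 0.2636 = 144.72 mL.

145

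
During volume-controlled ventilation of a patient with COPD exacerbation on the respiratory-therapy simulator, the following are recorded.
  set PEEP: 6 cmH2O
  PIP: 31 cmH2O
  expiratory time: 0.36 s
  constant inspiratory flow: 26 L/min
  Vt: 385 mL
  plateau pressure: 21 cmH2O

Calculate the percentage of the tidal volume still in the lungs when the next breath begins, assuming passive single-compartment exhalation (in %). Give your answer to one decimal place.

54.5

Flow: 26 L/min ÷ 60 = 0.4333 L/s.
R = (PIP − Pplat)/V̇ = (31 − 21) / 0.4333 = 10.0/0.4333 = 23.079 cmH2O·s/L.
C = Vt/(Pplat − PEEP) = 385.0 / (21 − 6) = 385.0/15.0 = 25.667 mL/cmH2O.
τ = R × C = 23.079 × 0.02567 L/cmH2O = 0.5924 s.
Fraction remaining at end-expiration = e^(−Te/τ) = e^(−0.36/0.5924) = 0.5446 → 54.46%.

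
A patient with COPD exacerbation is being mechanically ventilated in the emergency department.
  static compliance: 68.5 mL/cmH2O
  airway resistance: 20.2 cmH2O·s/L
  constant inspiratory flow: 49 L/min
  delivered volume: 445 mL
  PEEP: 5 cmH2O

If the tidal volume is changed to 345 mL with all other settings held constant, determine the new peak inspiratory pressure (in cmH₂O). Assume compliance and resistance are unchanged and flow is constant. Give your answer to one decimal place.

Flow: 49 L/min ÷ 60 = 0.8167 L/s.
PIP = Vt/C + R·V̇ + PEEP (constant-flow equation of motion).
Only the elastic term changes: ΔPIP = ΔVt / C = (345 − 445) / 68.5 = -1.46 cmH2O.
Original PIP = 445/68.5 + 20.2×0.8167 + 5 = 27.994 cmH2O; new PIP = 27.994 + (-1.46) = 26.534 cmH2O.

26.5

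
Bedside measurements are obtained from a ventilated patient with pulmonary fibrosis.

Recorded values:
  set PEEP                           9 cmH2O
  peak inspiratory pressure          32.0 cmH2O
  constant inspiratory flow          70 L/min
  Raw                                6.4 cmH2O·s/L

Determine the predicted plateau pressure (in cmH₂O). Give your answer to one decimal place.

24.5

Flow: 70 L/min ÷ 60 = 1.1667 L/s.
Pplat = PIP − Raw × flow = 32.0 − 6.4 × 1.1667 = 32.0 − 7.467 = 24.533 cmH2O.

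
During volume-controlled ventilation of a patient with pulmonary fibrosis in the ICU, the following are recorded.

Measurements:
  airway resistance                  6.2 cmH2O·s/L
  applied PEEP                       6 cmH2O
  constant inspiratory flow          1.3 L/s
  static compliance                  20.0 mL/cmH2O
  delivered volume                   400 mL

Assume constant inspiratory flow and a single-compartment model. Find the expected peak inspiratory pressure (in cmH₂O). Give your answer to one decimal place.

Equation of motion (constant flow): PIP = Vt/C + R·V̇ + PEEP.
PIP = 400/20.0 + 6.2×1.3 + 6 = 20.0 + 8.06 + 6 = 34.06 cmH2O.

34.1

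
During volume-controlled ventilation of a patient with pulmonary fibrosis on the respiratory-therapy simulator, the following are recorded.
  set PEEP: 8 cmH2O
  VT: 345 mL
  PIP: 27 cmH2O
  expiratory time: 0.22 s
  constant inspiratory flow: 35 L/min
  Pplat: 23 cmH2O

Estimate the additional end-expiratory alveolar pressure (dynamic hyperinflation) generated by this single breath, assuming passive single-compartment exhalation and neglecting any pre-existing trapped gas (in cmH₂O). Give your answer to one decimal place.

Flow: 35 L/min ÷ 60 = 0.5833 L/s.
R = (PIP − Pplat)/V̇ = (27 − 23) / 0.5833 = 4.0/0.5833 = 6.858 cmH2O·s/L.
C = Vt/(Pplat − PEEP) = 345.0 / (23 − 8) = 345.0/15.0 = 23.0 mL/cmH2O.
τ = R × C = 6.858 × 0.023 L/cmH2O = 0.1577 s.
Fraction remaining = e^(−Te/τ) = e^(−0.22/0.1577) = 0.2478; trapped volume = 345.0 × 0.2478 = 85.491 mL.
Additional alveolar pressure from trapping ≈ V_trapped / C = 85.491 / 23.0 = 3.717 cmH2O.

3.7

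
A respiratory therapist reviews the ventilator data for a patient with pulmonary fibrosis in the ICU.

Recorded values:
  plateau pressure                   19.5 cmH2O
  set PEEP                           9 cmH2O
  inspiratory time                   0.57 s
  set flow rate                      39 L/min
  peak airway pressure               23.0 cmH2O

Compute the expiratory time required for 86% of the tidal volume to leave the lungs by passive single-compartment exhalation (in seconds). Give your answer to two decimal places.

0.37

Flow: 39 L/min ÷ 60 = 0.65 L/s.
Vt = flow × Ti = 0.65 L/s × 0.57 s × 1000 mL/L = 370.5 mL.
R = (PIP − Pplat)/V̇ = (23.0 − 19.5) / 0.65 = 3.5/0.65 = 5.385 cmH2O·s/L.
C = Vt/(Pplat − PEEP) = 370.5 / (19.5 − 9) = 370.5/10.5 = 35.286 mL/cmH2O.
τ = R × C = 5.385 × 0.03529 L/cmH2O = 0.19 s.
t = −τ·ln(1 − 0.86) = −0.19·ln(0.14) = 0.3736 s.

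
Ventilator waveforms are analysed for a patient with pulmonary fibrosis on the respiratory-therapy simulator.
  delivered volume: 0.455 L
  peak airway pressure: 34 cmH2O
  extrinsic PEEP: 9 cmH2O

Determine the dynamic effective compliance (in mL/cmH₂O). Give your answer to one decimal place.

Dynamic compliance = Vt / (PIP − PEEP) = 455 / (34 − 9) = 455 / 25.0 = 18.2 mL/cmH2O.

18.2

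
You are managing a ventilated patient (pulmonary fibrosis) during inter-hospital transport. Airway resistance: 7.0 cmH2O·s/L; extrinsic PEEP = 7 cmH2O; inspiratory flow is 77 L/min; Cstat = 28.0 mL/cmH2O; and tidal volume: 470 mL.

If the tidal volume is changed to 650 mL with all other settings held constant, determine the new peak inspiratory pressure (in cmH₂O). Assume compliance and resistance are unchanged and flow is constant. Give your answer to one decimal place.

39.2

Flow: 77 L/min ÷ 60 = 1.2833 L/s.
PIP = Vt/C + R·V̇ + PEEP (constant-flow equation of motion).
Only the elastic term changes: ΔPIP = ΔVt / C = (650 − 470) / 28.0 = 6.429 cmH2O.
Original PIP = 470/28.0 + 7.0×1.2833 + 7 = 32.769 cmH2O; new PIP = 32.769 + (6.429) = 39.198 cmH2O.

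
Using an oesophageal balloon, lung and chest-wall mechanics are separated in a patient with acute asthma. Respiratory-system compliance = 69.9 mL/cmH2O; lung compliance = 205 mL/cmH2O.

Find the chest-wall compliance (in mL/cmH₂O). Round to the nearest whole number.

1/Ccw = 1/Crs − 1/CL.
1/Ccw = 1/69.9 − 1/205 = 0.009428.
Ccw = 106.07 mL/cmH2O.

106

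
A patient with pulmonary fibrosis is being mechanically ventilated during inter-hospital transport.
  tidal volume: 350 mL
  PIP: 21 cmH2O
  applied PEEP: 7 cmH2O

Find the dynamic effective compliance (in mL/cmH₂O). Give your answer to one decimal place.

25.0

Dynamic compliance = Vt / (PIP − PEEP) = 350 / (21 − 7) = 350 / 14.0 = 25.0 mL/cmH2O.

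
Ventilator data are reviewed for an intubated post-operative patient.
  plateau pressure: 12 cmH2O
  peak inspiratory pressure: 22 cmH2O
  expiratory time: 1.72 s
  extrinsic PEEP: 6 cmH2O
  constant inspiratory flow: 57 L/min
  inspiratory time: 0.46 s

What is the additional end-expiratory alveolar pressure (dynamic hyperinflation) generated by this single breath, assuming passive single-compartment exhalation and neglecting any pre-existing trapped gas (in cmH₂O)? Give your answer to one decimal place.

0.6

Flow: 57 L/min ÷ 60 = 0.95 L/s.
Vt = flow × Ti = 0.95 L/s × 0.46 s × 1000 mL/L = 437.0 mL.
R = (PIP − Pplat)/V̇ = (22 − 12) / 0.95 = 10.0/0.95 = 10.526 cmH2O·s/L.
C = Vt/(Pplat − PEEP) = 437.0 / (12 − 6) = 437.0/6.0 = 72.833 mL/cmH2O.
τ = R × C = 10.526 × 0.07283 L/cmH2O = 0.7666 s.
Fraction remaining = e^(−Te/τ) = e^(−1.72/0.7666) = 0.1061; trapped volume = 437.0 × 0.1061 = 46.366 mL.
Additional alveolar pressure from trapping ≈ V_trapped / C = 46.366 / 72.833 = 0.6366 cmH2O.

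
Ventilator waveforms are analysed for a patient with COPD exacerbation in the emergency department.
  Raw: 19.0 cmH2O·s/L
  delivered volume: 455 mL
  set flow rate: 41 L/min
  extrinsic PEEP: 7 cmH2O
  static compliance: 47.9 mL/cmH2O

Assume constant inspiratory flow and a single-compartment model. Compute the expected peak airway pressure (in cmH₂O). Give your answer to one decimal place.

Flow: 41 L/min ÷ 60 = 0.6833 L/s.
Equation of motion (constant flow): PIP = Vt/C + R·V̇ + PEEP.
PIP = 455/47.9 + 19.0×0.6833 + 7 = 9.499 + 12.983 + 7 = 29.482 cmH2O.

29.5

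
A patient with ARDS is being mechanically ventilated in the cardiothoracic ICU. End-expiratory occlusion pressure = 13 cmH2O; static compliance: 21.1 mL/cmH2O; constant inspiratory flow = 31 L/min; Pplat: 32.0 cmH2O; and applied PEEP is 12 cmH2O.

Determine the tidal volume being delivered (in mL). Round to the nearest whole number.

401

End-expiratory occlusion gives total PEEP = 13 cmH2O (intrinsic PEEP = 13 − 12 = 1). Use total PEEP for the elastic gradient.
Vt = Cstat × (Pplat − PEEPtotal) = 21.1 × (32.0 − 13) = 21.1 × 19.0 = 400.9 mL.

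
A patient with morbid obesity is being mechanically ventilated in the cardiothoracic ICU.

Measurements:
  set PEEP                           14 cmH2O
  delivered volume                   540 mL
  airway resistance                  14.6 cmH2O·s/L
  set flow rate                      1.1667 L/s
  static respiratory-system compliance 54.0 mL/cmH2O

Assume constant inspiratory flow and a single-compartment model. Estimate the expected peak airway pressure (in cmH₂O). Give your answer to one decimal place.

Equation of motion (constant flow): PIP = Vt/C + R·V̇ + PEEP.
PIP = 540/54.0 + 14.6×1.1667 + 14 = 10.0 + 17.034 + 14 = 41.034 cmH2O.

41.0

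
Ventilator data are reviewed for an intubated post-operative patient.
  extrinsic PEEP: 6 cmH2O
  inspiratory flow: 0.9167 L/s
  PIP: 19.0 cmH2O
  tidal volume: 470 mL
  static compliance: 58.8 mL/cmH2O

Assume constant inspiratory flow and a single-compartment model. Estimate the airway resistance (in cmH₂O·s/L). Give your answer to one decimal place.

Equation of motion (constant flow): PIP = Vt/C + R·V̇ + PEEP.
R·V̇ = PIP − Vt/C − PEEP = 19.0 − 470/58.8 − 6 = 19.0 − 7.993 − 6 = 5.007 cmH2O.
R = 5.007 / 0.9167 = 5.462 cmH2O·s/L.

5.5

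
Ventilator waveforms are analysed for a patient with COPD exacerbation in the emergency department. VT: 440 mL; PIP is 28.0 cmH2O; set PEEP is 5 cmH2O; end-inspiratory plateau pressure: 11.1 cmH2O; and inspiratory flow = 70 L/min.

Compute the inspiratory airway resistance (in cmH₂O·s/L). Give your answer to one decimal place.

14.5

Flow: 70 L/min ÷ 60 = 1.1667 L/s.
Raw = (PIP − Pplat) / flow = (28.0 − 11.1) / 1.1667 = 16.9 / 1.1667 = 14.485 cmH2O·s/L.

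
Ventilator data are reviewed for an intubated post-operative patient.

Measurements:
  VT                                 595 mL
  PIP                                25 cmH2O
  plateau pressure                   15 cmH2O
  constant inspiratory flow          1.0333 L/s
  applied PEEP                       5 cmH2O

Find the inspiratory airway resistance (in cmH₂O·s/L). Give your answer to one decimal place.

9.7

Raw = (PIP − Pplat) / flow = (25 − 15) / 1.0333 = 10.0 / 1.0333 = 9.678 cmH2O·s/L.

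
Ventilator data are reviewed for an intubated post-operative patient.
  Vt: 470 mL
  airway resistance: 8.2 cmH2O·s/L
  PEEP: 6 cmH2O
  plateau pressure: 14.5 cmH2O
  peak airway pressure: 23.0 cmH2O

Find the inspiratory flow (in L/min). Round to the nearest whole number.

flow = (PIP − Pplat) / Raw = (23.0 − 14.5) / 8.2 = 1.037 L/s × 60 = 62.22 L/min.

62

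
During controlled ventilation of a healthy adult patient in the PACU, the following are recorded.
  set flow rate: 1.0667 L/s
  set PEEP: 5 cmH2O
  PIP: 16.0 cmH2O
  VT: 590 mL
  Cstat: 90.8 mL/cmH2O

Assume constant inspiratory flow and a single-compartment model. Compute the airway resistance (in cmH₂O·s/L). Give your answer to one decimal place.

Equation of motion (constant flow): PIP = Vt/C + R·V̇ + PEEP.
R·V̇ = PIP − Vt/C − PEEP = 16.0 − 590/90.8 − 5 = 16.0 − 6.498 − 5 = 4.502 cmH2O.
R = 4.502 / 1.0667 = 4.22 cmH2O·s/L.

4.2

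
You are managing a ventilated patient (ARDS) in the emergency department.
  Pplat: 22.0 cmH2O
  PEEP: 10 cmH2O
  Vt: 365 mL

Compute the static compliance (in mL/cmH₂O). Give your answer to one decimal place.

Cstat = Vt / (Pplat − PEEP) = 365 / (22.0 − 10) = 365 / 12.0 = 30.417 mL/cmH2O.

30.4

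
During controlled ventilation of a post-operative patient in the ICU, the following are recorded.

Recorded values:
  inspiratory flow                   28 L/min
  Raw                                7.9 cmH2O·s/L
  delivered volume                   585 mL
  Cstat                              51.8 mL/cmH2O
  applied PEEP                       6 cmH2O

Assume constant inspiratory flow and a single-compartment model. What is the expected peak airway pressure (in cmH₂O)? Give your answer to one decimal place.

Flow: 28 L/min ÷ 60 = 0.4667 L/s.
Equation of motion (constant flow): PIP = Vt/C + R·V̇ + PEEP.
PIP = 585/51.8 + 7.9×0.4667 + 6 = 11.293 + 3.687 + 6 = 20.98 cmH2O.

21.0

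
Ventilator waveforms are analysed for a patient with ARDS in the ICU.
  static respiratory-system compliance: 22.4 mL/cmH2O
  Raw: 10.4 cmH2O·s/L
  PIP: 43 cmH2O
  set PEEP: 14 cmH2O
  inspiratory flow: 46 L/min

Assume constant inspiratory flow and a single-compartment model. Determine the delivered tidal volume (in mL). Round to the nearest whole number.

471

Flow: 46 L/min ÷ 60 = 0.7667 L/s.
Equation of motion (constant flow): PIP = Vt/C + R·V̇ + PEEP.
Vt/C = PIP − R·V̇ − PEEP = 43 − 7.974 − 14 = 21.026 cmH2O.
Vt = C × 21.026 = 22.4 × 21.026 = 470.98 mL.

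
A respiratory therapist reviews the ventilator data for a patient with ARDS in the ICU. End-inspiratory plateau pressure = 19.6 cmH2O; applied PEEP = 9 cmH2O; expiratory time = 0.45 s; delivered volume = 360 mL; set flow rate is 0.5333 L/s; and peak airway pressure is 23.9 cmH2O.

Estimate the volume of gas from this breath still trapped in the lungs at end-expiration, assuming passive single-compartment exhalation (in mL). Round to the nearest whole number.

70

R = (PIP − Pplat)/V̇ = (23.9 − 19.6) / 0.5333 = 4.3/0.5333 = 8.063 cmH2O·s/L.
C = Vt/(Pplat − PEEP) = 360.0 / (19.6 − 9) = 360.0/10.6 = 33.962 mL/cmH2O.
τ = R × C = 8.063 × 0.03396 L/cmH2O = 0.2738 s.
Fraction remaining = e^(−Te/τ) = e^(−0.45/0.2738) = 0.1933.
Trapped volume = 360.0 × 0.1933 = 69.588 mL.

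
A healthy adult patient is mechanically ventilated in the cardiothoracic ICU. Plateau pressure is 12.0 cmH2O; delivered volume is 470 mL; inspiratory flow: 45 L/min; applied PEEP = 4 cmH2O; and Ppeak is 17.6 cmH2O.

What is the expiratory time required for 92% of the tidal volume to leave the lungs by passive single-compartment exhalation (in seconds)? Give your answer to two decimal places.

1.11

Flow: 45 L/min ÷ 60 = 0.75 L/s.
R = (PIP − Pplat)/V̇ = (17.6 − 12.0) / 0.75 = 5.6/0.75 = 7.467 cmH2O·s/L.
C = Vt/(Pplat − PEEP) = 470.0 / (12.0 − 4) = 470.0/8.0 = 58.75 mL/cmH2O.
τ = R × C = 7.467 × 0.05875 L/cmH2O = 0.4387 s.
t = −τ·ln(1 − 0.92) = −0.4387·ln(0.08) = 1.108 s.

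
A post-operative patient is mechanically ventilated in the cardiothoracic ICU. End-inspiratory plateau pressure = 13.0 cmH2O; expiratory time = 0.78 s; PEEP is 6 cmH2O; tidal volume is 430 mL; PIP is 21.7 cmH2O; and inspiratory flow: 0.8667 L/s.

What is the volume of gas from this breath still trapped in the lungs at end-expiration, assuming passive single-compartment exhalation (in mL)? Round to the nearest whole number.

121

R = (PIP − Pplat)/V̇ = (21.7 − 13.0) / 0.8667 = 8.7/0.8667 = 10.038 cmH2O·s/L.
C = Vt/(Pplat − PEEP) = 430.0 / (13.0 − 6) = 430.0/7.0 = 61.429 mL/cmH2O.
τ = R × C = 10.038 × 0.06143 L/cmH2O = 0.6166 s.
Fraction remaining = e^(−Te/τ) = e^(−0.78/0.6166) = 0.2822.
Trapped volume = 430.0 × 0.2822 = 121.35 mL.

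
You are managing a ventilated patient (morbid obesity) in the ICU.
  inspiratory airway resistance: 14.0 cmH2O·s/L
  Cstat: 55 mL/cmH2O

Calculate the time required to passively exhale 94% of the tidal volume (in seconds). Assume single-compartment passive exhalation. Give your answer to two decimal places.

2.17

τ = R × C = 14.0 × 55 mL/cmH2O = 14.0 × 0.055 L/cmH2O = 0.77 s.
Exhaled fraction f = 1 − e^(−t/τ) → t = −τ·ln(1 − f) = −0.77·ln(0.06) = 2.166 s.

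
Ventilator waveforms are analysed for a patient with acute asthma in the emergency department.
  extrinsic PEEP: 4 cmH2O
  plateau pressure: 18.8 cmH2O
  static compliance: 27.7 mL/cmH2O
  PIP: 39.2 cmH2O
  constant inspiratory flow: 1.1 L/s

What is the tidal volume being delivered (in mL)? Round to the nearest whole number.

410

Vt = Cstat × (Pplat − PEEP) = 27.7 × (18.8 − 4) = 27.7 × 14.8 = 409.96 mL.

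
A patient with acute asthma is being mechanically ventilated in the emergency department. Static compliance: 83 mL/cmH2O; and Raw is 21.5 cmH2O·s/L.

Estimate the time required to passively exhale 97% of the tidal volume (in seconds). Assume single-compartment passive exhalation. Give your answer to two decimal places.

6.26

τ = R × C = 21.5 × 83 mL/cmH2O = 21.5 × 0.083 L/cmH2O = 1.785 s.
Exhaled fraction f = 1 − e^(−t/τ) → t = −τ·ln(1 − f) = −1.785·ln(0.03) = 6.259 s.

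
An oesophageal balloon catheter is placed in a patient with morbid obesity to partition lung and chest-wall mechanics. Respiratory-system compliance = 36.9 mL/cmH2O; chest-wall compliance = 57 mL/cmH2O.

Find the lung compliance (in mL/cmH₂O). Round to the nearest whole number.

1/CL = 1/Crs − 1/Ccw.
1/CL = 1/36.9 − 1/57 = 0.009556.
CL = 104.65 mL/cmH2O.

105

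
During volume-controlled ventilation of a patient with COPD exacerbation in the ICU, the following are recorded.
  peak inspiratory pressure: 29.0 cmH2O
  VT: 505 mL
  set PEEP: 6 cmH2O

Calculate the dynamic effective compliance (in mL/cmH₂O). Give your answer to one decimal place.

22.0

Dynamic compliance = Vt / (PIP − PEEP) = 505 / (29.0 − 6) = 505 / 23.0 = 21.957 mL/cmH2O.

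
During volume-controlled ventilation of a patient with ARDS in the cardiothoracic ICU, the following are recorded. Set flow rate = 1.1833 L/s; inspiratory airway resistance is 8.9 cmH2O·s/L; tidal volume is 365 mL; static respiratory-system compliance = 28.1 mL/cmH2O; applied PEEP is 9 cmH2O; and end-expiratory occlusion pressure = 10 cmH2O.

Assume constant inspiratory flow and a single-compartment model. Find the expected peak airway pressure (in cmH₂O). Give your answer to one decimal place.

33.5

Total PEEP = 10 cmH2O (set 9 + intrinsic 1); this is the baseline alveolar pressure.
Equation of motion (constant flow): PIP = Vt/C + R·V̇ + PEEP.
PIP = 365/28.1 + 8.9×1.1833 + 10 = 12.989 + 10.531 + 10 = 33.52 cmH2O.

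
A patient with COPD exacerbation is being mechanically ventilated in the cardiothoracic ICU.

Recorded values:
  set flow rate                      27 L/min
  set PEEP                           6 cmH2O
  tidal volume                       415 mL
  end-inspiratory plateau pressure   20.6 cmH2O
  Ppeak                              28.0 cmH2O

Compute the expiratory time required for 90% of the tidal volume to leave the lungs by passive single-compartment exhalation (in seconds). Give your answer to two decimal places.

Flow: 27 L/min ÷ 60 = 0.45 L/s.
R = (PIP − Pplat)/V̇ = (28.0 − 20.6) / 0.45 = 7.4/0.45 = 16.444 cmH2O·s/L.
C = Vt/(Pplat − PEEP) = 415.0 / (20.6 − 6) = 415.0/14.6 = 28.425 mL/cmH2O.
τ = R × C = 16.444 × 0.02843 L/cmH2O = 0.4675 s.
t = −τ·ln(1 − 0.90) = −0.4675·ln(0.1) = 1.076 s.

1.08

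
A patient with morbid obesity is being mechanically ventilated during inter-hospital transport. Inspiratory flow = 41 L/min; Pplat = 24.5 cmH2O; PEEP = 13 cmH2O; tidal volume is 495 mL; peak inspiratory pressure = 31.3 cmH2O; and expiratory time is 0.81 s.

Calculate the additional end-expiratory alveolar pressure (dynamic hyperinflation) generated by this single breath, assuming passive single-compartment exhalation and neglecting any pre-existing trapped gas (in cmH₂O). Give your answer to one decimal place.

1.7

Flow: 41 L/min ÷ 60 = 0.6833 L/s.
R = (PIP − Pplat)/V̇ = (31.3 − 24.5) / 0.6833 = 6.8/0.6833 = 9.952 cmH2O·s/L.
C = Vt/(Pplat − PEEP) = 495.0 / (24.5 − 13) = 495.0/11.5 = 43.043 mL/cmH2O.
τ = R × C = 9.952 × 0.04304 L/cmH2O = 0.4283 s.
Fraction remaining = e^(−Te/τ) = e^(−0.81/0.4283) = 0.1509; trapped volume = 495.0 × 0.1509 = 74.696 mL.
Additional alveolar pressure from trapping ≈ V_trapped / C = 74.696 / 43.043 = 1.735 cmH2O.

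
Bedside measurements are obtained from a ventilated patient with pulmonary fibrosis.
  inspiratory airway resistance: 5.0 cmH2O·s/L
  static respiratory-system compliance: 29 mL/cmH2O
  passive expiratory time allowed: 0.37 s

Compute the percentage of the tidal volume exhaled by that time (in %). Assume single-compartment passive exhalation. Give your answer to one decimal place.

τ = R × C = 5.0 × 29 mL/cmH2O = 5.0 × 0.029 L/cmH2O = 0.145 s.
Passive exhalation: V(t)/V₀ = e^(−t/τ) = e^(−0.37/0.145) = 0.07795.
Fraction exhaled = 1 − 0.07795 = 0.9221 → 92.21%.

92.2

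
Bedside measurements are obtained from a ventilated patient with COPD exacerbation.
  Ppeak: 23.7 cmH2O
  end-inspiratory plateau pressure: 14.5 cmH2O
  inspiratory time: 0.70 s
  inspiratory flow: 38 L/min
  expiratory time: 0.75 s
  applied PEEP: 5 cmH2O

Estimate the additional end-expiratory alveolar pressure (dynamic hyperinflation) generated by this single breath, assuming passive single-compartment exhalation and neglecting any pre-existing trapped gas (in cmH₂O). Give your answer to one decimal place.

3.1

Flow: 38 L/min ÷ 60 = 0.6333 L/s.
Vt = flow × Ti = 0.6333 L/s × 0.70 s × 1000 mL/L = 443.31 mL.
R = (PIP − Pplat)/V̇ = (23.7 − 14.5) / 0.6333 = 9.2/0.6333 = 14.527 cmH2O·s/L.
C = Vt/(Pplat − PEEP) = 443.31 / (14.5 − 5) = 443.31/9.5 = 46.664 mL/cmH2O.
τ = R × C = 14.527 × 0.04666 L/cmH2O = 0.6778 s.
Fraction remaining = e^(−Te/τ) = e^(−0.75/0.6778) = 0.3307; trapped volume = 443.31 × 0.3307 = 146.6 mL.
Additional alveolar pressure from trapping ≈ V_trapped / C = 146.6 / 46.664 = 3.142 cmH2O.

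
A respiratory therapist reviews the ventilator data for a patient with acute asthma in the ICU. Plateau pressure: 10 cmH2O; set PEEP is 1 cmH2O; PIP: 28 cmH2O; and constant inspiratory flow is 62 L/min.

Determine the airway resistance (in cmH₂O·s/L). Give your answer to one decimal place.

Flow: 62 L/min ÷ 60 = 1.0333 L/s.
Raw = (PIP − Pplat) / flow = (28 − 10) / 1.0333 = 18.0 / 1.0333 = 17.42 cmH2O·s/L.

17.4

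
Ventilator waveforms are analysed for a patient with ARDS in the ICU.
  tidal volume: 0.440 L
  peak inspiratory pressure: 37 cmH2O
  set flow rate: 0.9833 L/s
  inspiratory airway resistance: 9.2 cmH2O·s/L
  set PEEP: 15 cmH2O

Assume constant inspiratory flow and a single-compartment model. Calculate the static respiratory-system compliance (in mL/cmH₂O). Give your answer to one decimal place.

34.0

Equation of motion (constant flow): PIP = Vt/C + R·V̇ + PEEP.
Vt/C = PIP − R·V̇ − PEEP = 37 − 9.2×0.9833 − 15 = 37 − 9.046 − 15 = 12.954 cmH2O.
C = Vt / 12.954 = 440 / 12.954 = 33.966 mL/cmH2O.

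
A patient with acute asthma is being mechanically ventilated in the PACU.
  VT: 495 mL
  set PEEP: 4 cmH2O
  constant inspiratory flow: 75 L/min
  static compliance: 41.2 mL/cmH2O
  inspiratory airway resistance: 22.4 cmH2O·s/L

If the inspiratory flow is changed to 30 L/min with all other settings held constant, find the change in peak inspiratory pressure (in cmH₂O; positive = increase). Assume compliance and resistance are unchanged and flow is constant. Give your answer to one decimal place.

Flow: 75 L/min ÷ 60 = 1.25 L/s.
New flow: 30 L/min ÷ 60 = 0.5 L/s.
PIP = Vt/C + R·V̇ + PEEP (constant-flow equation of motion).
Only the resistive term changes: ΔPIP = R × ΔV̇ = 22.4 × (0.5 − 1.25) = 22.4 × -0.75 = -16.8 cmH2O.

-16.8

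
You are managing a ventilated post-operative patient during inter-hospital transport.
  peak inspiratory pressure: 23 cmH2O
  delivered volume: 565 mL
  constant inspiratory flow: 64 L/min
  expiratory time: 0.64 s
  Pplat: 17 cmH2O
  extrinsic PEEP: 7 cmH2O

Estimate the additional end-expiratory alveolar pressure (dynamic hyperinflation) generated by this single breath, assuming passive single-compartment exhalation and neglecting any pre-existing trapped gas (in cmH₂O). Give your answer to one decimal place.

Flow: 64 L/min ÷ 60 = 1.0667 L/s.
R = (PIP − Pplat)/V̇ = (23 − 17) / 1.0667 = 6.0/1.0667 = 5.625 cmH2O·s/L.
C = Vt/(Pplat − PEEP) = 565.0 / (17 − 7) = 565.0/10.0 = 56.5 mL/cmH2O.
τ = R × C = 5.625 × 0.0565 L/cmH2O = 0.3178 s.
Fraction remaining = e^(−Te/τ) = e^(−0.64/0.3178) = 0.1335; trapped volume = 565.0 × 0.1335 = 75.428 mL.
Additional alveolar pressure from trapping ≈ V_trapped / C = 75.428 / 56.5 = 1.335 cmH2O.

1.3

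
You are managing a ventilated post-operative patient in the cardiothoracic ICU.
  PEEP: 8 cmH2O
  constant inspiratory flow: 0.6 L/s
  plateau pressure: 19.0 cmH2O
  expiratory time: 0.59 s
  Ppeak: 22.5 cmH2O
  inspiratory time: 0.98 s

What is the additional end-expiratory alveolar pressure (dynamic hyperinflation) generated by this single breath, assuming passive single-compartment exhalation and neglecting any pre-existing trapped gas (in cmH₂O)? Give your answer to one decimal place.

Vt = flow × Ti = 0.6 L/s × 0.98 s × 1000 mL/L = 588.0 mL.
R = (PIP − Pplat)/V̇ = (22.5 − 19.0) / 0.6 = 3.5/0.6 = 5.833 cmH2O·s/L.
C = Vt/(Pplat − PEEP) = 588.0 / (19.0 − 8) = 588.0/11.0 = 53.455 mL/cmH2O.
τ = R × C = 5.833 × 0.05346 L/cmH2O = 0.3118 s.
Fraction remaining = e^(−Te/τ) = e^(−0.59/0.3118) = 0.1507; trapped volume = 588.0 × 0.1507 = 88.612 mL.
Additional alveolar pressure from trapping ≈ V_trapped / C = 88.612 / 53.455 = 1.658 cmH2O.

1.7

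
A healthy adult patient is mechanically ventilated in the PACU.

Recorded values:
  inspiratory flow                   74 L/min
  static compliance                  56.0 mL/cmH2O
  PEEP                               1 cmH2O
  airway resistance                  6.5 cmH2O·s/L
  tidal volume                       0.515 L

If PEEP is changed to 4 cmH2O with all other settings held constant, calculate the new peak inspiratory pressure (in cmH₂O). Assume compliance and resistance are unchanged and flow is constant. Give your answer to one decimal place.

21.2

Flow: 74 L/min ÷ 60 = 1.2333 L/s.
PIP = Vt/C + R·V̇ + PEEP (constant-flow equation of motion).
Only the baseline term changes: ΔPIP = ΔPEEP = 4 − 1 = 3.0 cmH2O.
Original PIP = 515/56.0 + 6.5×1.2333 + 1 = 18.213 cmH2O; new PIP = 18.213 + (3.0) = 21.213 cmH2O.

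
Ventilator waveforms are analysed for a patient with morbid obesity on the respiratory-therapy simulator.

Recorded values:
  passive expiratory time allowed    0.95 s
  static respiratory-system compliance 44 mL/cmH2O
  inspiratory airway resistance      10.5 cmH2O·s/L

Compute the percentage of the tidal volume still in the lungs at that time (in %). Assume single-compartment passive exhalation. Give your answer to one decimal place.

12.8

τ = R × C = 10.5 × 44 mL/cmH2O = 10.5 × 0.044 L/cmH2O = 0.462 s.
Passive exhalation: V(t)/V₀ = e^(−t/τ) = e^(−0.95/0.462) = 0.1279.
Fraction remaining = 0.1279 → 12.79%.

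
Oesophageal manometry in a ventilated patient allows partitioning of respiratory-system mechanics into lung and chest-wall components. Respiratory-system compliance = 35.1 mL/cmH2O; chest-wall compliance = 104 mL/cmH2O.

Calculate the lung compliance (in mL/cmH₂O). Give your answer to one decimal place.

1/CL = 1/Crs − 1/Ccw.
1/CL = 1/35.1 − 1/104 = 0.01887.
CL = 52.994 mL/cmH2O.

53.0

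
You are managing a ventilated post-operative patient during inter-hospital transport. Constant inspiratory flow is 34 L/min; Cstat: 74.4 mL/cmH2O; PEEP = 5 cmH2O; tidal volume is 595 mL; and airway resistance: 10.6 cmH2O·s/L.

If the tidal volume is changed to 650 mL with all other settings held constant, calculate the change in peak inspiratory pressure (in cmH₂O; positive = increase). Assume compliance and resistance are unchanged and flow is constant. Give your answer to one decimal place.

0.7

PIP = Vt/C + R·V̇ + PEEP (constant-flow equation of motion).
Only the elastic term changes: ΔPIP = ΔVt / C = (650 − 595) / 74.4 = 0.7392 cmH2O.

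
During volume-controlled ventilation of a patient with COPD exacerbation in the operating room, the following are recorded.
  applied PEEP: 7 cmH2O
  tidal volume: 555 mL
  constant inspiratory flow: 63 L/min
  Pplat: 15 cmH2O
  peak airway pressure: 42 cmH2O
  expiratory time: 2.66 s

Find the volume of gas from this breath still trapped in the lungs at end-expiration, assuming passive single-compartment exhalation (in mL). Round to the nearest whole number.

Flow: 63 L/min ÷ 60 = 1.05 L/s.
R = (PIP − Pplat)/V̇ = (42 − 15) / 1.05 = 27.0/1.05 = 25.714 cmH2O·s/L.
C = Vt/(Pplat − PEEP) = 555.0 / (15 − 7) = 555.0/8.0 = 69.375 mL/cmH2O.
τ = R × C = 25.714 × 0.06938 L/cmH2O = 1.784 s.
Fraction remaining = e^(−Te/τ) = e^(−2.66/1.784) = 0.2251.
Trapped volume = 555.0 × 0.2251 = 124.93 mL.

125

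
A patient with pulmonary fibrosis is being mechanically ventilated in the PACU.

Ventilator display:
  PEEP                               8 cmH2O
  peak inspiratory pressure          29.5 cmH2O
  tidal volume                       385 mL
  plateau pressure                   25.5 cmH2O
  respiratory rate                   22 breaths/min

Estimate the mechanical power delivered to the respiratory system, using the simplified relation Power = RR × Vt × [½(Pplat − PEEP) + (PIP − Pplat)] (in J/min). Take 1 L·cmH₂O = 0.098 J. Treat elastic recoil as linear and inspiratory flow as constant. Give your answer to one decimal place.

Per-breath work = Vt × [½(Pplat−PEEP) + (PIP−Pplat)] = 0.385 × [0.5×17.5 + 4.0] = 0.385 × 12.75 = 4.909 L·cmH2O.
Power = 22 × 4.909 = 108.0 L·cmH2O/min.
× 0.098 J/(L·cmH2O) → 10.584 J/min.

10.6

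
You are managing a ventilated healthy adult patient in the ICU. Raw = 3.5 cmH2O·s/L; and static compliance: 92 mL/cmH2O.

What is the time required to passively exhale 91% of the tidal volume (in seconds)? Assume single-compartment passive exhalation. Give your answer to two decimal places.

0.78

τ = R × C = 3.5 × 92 mL/cmH2O = 3.5 × 0.092 L/cmH2O = 0.322 s.
Exhaled fraction f = 1 − e^(−t/τ) → t = −τ·ln(1 − f) = −0.322·ln(0.09) = 0.7754 s.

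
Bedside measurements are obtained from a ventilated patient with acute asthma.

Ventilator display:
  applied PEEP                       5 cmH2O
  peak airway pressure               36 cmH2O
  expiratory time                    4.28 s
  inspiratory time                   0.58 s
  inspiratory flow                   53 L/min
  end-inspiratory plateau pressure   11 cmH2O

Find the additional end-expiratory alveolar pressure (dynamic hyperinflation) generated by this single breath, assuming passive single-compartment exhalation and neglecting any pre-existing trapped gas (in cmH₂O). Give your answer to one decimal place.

1.0

Flow: 53 L/min ÷ 60 = 0.8833 L/s.
Vt = flow × Ti = 0.8833 L/s × 0.58 s × 1000 mL/L = 512.31 mL.
R = (PIP − Pplat)/V̇ = (36 − 11) / 0.8833 = 25.0/0.8833 = 28.303 cmH2O·s/L.
C = Vt/(Pplat − PEEP) = 512.31 / (11 − 5) = 512.31/6.0 = 85.385 mL/cmH2O.
τ = R × C = 28.303 × 0.08539 L/cmH2O = 2.417 s.
Fraction remaining = e^(−Te/τ) = e^(−4.28/2.417) = 0.1702; trapped volume = 512.31 × 0.1702 = 87.195 mL.
Additional alveolar pressure from trapping ≈ V_trapped / C = 87.195 / 85.385 = 1.021 cmH2O.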